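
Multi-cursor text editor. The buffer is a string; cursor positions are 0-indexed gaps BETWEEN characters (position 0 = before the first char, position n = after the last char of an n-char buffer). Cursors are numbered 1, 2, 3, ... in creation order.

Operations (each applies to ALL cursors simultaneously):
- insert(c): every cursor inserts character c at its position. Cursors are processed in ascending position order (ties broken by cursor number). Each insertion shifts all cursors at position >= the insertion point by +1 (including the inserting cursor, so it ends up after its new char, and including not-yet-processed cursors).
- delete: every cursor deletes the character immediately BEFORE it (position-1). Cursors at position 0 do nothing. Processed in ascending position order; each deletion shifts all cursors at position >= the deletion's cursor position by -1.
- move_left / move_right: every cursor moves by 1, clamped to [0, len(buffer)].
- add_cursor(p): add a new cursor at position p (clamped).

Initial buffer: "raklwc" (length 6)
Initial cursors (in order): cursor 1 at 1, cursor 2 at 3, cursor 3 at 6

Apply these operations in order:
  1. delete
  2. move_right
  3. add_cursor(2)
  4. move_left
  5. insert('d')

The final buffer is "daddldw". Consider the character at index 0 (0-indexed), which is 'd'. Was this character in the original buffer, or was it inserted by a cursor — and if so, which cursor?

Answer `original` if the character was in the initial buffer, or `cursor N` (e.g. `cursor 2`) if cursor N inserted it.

After op 1 (delete): buffer="alw" (len 3), cursors c1@0 c2@1 c3@3, authorship ...
After op 2 (move_right): buffer="alw" (len 3), cursors c1@1 c2@2 c3@3, authorship ...
After op 3 (add_cursor(2)): buffer="alw" (len 3), cursors c1@1 c2@2 c4@2 c3@3, authorship ...
After op 4 (move_left): buffer="alw" (len 3), cursors c1@0 c2@1 c4@1 c3@2, authorship ...
After op 5 (insert('d')): buffer="daddldw" (len 7), cursors c1@1 c2@4 c4@4 c3@6, authorship 1.24.3.
Authorship (.=original, N=cursor N): 1 . 2 4 . 3 .
Index 0: author = 1

Answer: cursor 1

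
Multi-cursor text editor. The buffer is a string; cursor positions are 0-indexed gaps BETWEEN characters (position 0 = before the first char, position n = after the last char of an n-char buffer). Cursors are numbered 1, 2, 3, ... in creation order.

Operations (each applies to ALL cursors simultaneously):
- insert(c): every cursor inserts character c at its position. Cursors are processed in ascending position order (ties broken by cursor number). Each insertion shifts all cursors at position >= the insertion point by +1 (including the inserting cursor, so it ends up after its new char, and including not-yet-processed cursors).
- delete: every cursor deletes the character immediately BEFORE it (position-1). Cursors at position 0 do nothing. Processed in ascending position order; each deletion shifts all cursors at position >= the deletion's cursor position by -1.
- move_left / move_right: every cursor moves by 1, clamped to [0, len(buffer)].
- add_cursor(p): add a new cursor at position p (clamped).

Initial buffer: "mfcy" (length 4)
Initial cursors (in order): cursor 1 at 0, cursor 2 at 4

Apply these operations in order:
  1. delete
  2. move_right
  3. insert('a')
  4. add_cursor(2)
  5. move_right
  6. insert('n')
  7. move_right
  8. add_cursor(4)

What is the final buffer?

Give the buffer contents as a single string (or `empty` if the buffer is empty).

Answer: mafnncan

Derivation:
After op 1 (delete): buffer="mfc" (len 3), cursors c1@0 c2@3, authorship ...
After op 2 (move_right): buffer="mfc" (len 3), cursors c1@1 c2@3, authorship ...
After op 3 (insert('a')): buffer="mafca" (len 5), cursors c1@2 c2@5, authorship .1..2
After op 4 (add_cursor(2)): buffer="mafca" (len 5), cursors c1@2 c3@2 c2@5, authorship .1..2
After op 5 (move_right): buffer="mafca" (len 5), cursors c1@3 c3@3 c2@5, authorship .1..2
After op 6 (insert('n')): buffer="mafnncan" (len 8), cursors c1@5 c3@5 c2@8, authorship .1.13.22
After op 7 (move_right): buffer="mafnncan" (len 8), cursors c1@6 c3@6 c2@8, authorship .1.13.22
After op 8 (add_cursor(4)): buffer="mafnncan" (len 8), cursors c4@4 c1@6 c3@6 c2@8, authorship .1.13.22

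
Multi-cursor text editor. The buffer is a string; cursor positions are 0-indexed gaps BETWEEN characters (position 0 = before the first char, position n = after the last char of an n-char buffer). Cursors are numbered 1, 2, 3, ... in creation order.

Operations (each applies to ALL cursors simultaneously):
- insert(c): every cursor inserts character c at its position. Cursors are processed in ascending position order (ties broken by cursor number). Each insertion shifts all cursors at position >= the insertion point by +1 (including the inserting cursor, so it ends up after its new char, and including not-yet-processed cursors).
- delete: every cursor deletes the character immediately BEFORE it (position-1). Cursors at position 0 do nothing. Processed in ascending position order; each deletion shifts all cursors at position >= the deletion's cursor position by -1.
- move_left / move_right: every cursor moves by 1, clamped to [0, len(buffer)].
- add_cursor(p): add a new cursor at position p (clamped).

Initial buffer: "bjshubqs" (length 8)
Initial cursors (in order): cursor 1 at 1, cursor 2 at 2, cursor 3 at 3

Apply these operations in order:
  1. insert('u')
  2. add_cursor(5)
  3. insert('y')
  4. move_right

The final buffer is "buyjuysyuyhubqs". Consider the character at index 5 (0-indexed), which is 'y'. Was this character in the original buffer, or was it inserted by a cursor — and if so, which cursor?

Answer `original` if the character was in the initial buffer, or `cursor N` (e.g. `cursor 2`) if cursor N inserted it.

Answer: cursor 2

Derivation:
After op 1 (insert('u')): buffer="bujusuhubqs" (len 11), cursors c1@2 c2@4 c3@6, authorship .1.2.3.....
After op 2 (add_cursor(5)): buffer="bujusuhubqs" (len 11), cursors c1@2 c2@4 c4@5 c3@6, authorship .1.2.3.....
After op 3 (insert('y')): buffer="buyjuysyuyhubqs" (len 15), cursors c1@3 c2@6 c4@8 c3@10, authorship .11.22.433.....
After op 4 (move_right): buffer="buyjuysyuyhubqs" (len 15), cursors c1@4 c2@7 c4@9 c3@11, authorship .11.22.433.....
Authorship (.=original, N=cursor N): . 1 1 . 2 2 . 4 3 3 . . . . .
Index 5: author = 2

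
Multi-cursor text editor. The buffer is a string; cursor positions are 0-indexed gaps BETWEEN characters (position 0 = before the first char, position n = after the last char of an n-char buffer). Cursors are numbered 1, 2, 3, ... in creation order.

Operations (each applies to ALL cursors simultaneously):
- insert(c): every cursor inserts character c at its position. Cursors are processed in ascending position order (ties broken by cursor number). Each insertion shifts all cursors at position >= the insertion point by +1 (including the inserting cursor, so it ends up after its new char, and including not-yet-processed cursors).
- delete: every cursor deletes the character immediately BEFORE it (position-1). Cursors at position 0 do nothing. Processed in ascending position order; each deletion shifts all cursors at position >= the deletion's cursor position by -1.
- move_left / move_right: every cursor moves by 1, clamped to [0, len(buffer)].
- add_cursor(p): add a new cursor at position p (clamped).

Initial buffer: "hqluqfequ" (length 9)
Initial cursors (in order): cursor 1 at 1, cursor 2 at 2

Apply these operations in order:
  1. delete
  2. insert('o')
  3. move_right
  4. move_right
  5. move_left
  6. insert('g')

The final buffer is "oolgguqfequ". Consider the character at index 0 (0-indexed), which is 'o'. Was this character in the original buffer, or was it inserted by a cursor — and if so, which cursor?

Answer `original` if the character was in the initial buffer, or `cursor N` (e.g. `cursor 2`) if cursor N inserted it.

Answer: cursor 1

Derivation:
After op 1 (delete): buffer="luqfequ" (len 7), cursors c1@0 c2@0, authorship .......
After op 2 (insert('o')): buffer="ooluqfequ" (len 9), cursors c1@2 c2@2, authorship 12.......
After op 3 (move_right): buffer="ooluqfequ" (len 9), cursors c1@3 c2@3, authorship 12.......
After op 4 (move_right): buffer="ooluqfequ" (len 9), cursors c1@4 c2@4, authorship 12.......
After op 5 (move_left): buffer="ooluqfequ" (len 9), cursors c1@3 c2@3, authorship 12.......
After op 6 (insert('g')): buffer="oolgguqfequ" (len 11), cursors c1@5 c2@5, authorship 12.12......
Authorship (.=original, N=cursor N): 1 2 . 1 2 . . . . . .
Index 0: author = 1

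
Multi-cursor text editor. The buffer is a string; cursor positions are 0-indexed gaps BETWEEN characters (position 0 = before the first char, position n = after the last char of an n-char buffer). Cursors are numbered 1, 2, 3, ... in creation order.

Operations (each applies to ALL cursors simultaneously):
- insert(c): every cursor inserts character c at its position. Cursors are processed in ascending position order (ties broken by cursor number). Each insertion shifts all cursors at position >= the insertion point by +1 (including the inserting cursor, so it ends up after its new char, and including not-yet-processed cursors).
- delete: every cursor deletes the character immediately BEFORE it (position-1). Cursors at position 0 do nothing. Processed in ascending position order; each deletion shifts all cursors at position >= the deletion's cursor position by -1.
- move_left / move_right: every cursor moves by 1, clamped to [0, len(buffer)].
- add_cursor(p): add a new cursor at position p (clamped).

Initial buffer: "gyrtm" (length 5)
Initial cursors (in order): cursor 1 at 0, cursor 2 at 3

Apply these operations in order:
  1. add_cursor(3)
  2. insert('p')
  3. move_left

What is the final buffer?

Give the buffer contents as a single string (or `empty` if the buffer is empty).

After op 1 (add_cursor(3)): buffer="gyrtm" (len 5), cursors c1@0 c2@3 c3@3, authorship .....
After op 2 (insert('p')): buffer="pgyrpptm" (len 8), cursors c1@1 c2@6 c3@6, authorship 1...23..
After op 3 (move_left): buffer="pgyrpptm" (len 8), cursors c1@0 c2@5 c3@5, authorship 1...23..

Answer: pgyrpptm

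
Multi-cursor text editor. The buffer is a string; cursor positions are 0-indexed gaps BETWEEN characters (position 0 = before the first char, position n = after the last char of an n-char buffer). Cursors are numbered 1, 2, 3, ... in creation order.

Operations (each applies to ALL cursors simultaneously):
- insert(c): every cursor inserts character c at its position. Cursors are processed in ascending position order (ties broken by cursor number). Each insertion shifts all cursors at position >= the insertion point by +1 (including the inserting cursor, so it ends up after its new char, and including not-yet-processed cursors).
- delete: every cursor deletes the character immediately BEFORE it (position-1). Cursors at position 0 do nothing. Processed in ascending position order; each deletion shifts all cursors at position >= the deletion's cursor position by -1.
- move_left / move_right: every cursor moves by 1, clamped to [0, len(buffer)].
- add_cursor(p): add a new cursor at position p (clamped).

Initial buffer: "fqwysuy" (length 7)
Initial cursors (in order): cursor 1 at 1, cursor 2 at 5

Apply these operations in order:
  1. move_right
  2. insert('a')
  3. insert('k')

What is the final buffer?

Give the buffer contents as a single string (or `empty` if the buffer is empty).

Answer: fqakwysuaky

Derivation:
After op 1 (move_right): buffer="fqwysuy" (len 7), cursors c1@2 c2@6, authorship .......
After op 2 (insert('a')): buffer="fqawysuay" (len 9), cursors c1@3 c2@8, authorship ..1....2.
After op 3 (insert('k')): buffer="fqakwysuaky" (len 11), cursors c1@4 c2@10, authorship ..11....22.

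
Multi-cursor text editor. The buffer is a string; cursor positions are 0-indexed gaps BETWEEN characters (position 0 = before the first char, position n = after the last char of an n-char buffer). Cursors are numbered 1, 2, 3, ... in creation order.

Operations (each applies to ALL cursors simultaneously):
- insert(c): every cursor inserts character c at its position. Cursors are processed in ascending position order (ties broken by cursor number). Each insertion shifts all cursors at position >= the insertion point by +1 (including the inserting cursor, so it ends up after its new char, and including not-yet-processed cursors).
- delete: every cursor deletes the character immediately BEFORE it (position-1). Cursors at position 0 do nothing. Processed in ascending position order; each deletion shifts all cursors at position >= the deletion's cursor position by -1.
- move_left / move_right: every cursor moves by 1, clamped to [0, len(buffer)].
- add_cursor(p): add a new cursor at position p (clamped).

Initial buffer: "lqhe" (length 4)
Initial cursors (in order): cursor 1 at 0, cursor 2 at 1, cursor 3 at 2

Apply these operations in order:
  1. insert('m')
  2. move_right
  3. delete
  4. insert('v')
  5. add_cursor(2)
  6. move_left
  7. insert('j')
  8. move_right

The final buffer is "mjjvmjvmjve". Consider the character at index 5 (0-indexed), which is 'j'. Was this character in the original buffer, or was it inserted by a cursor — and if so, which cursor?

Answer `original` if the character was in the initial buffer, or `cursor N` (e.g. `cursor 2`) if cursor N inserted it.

Answer: cursor 2

Derivation:
After op 1 (insert('m')): buffer="mlmqmhe" (len 7), cursors c1@1 c2@3 c3@5, authorship 1.2.3..
After op 2 (move_right): buffer="mlmqmhe" (len 7), cursors c1@2 c2@4 c3@6, authorship 1.2.3..
After op 3 (delete): buffer="mmme" (len 4), cursors c1@1 c2@2 c3@3, authorship 123.
After op 4 (insert('v')): buffer="mvmvmve" (len 7), cursors c1@2 c2@4 c3@6, authorship 112233.
After op 5 (add_cursor(2)): buffer="mvmvmve" (len 7), cursors c1@2 c4@2 c2@4 c3@6, authorship 112233.
After op 6 (move_left): buffer="mvmvmve" (len 7), cursors c1@1 c4@1 c2@3 c3@5, authorship 112233.
After op 7 (insert('j')): buffer="mjjvmjvmjve" (len 11), cursors c1@3 c4@3 c2@6 c3@9, authorship 1141222333.
After op 8 (move_right): buffer="mjjvmjvmjve" (len 11), cursors c1@4 c4@4 c2@7 c3@10, authorship 1141222333.
Authorship (.=original, N=cursor N): 1 1 4 1 2 2 2 3 3 3 .
Index 5: author = 2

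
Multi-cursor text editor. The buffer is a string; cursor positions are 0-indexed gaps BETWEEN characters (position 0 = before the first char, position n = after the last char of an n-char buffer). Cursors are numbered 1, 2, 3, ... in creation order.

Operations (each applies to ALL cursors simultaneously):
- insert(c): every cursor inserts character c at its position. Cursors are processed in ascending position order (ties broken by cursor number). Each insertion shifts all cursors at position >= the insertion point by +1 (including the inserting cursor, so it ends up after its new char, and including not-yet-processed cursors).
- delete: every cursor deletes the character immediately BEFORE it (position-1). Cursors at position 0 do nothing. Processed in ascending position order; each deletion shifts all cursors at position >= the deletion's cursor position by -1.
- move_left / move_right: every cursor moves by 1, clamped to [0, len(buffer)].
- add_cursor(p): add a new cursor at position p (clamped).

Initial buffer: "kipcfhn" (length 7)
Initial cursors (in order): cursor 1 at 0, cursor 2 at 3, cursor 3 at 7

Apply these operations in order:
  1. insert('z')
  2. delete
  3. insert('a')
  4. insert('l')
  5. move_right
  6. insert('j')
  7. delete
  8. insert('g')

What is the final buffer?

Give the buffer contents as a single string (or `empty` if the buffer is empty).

Answer: alkgipalcgfhnalg

Derivation:
After op 1 (insert('z')): buffer="zkipzcfhnz" (len 10), cursors c1@1 c2@5 c3@10, authorship 1...2....3
After op 2 (delete): buffer="kipcfhn" (len 7), cursors c1@0 c2@3 c3@7, authorship .......
After op 3 (insert('a')): buffer="akipacfhna" (len 10), cursors c1@1 c2@5 c3@10, authorship 1...2....3
After op 4 (insert('l')): buffer="alkipalcfhnal" (len 13), cursors c1@2 c2@7 c3@13, authorship 11...22....33
After op 5 (move_right): buffer="alkipalcfhnal" (len 13), cursors c1@3 c2@8 c3@13, authorship 11...22....33
After op 6 (insert('j')): buffer="alkjipalcjfhnalj" (len 16), cursors c1@4 c2@10 c3@16, authorship 11.1..22.2...333
After op 7 (delete): buffer="alkipalcfhnal" (len 13), cursors c1@3 c2@8 c3@13, authorship 11...22....33
After op 8 (insert('g')): buffer="alkgipalcgfhnalg" (len 16), cursors c1@4 c2@10 c3@16, authorship 11.1..22.2...333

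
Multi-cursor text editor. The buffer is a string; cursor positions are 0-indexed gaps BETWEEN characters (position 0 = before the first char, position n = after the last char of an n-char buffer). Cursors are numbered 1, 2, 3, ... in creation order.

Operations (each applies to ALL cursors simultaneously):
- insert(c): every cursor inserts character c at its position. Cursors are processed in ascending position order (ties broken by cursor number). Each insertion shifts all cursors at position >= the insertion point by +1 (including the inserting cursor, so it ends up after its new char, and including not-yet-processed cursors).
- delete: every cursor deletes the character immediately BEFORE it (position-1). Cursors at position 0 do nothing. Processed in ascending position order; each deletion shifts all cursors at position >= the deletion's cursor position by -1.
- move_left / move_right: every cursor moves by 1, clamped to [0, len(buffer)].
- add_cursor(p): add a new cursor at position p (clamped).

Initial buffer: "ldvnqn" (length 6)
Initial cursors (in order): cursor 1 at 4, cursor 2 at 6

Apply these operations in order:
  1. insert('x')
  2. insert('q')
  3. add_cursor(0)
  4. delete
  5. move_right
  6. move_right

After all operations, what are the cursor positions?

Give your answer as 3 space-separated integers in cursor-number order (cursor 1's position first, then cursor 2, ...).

After op 1 (insert('x')): buffer="ldvnxqnx" (len 8), cursors c1@5 c2@8, authorship ....1..2
After op 2 (insert('q')): buffer="ldvnxqqnxq" (len 10), cursors c1@6 c2@10, authorship ....11..22
After op 3 (add_cursor(0)): buffer="ldvnxqqnxq" (len 10), cursors c3@0 c1@6 c2@10, authorship ....11..22
After op 4 (delete): buffer="ldvnxqnx" (len 8), cursors c3@0 c1@5 c2@8, authorship ....1..2
After op 5 (move_right): buffer="ldvnxqnx" (len 8), cursors c3@1 c1@6 c2@8, authorship ....1..2
After op 6 (move_right): buffer="ldvnxqnx" (len 8), cursors c3@2 c1@7 c2@8, authorship ....1..2

Answer: 7 8 2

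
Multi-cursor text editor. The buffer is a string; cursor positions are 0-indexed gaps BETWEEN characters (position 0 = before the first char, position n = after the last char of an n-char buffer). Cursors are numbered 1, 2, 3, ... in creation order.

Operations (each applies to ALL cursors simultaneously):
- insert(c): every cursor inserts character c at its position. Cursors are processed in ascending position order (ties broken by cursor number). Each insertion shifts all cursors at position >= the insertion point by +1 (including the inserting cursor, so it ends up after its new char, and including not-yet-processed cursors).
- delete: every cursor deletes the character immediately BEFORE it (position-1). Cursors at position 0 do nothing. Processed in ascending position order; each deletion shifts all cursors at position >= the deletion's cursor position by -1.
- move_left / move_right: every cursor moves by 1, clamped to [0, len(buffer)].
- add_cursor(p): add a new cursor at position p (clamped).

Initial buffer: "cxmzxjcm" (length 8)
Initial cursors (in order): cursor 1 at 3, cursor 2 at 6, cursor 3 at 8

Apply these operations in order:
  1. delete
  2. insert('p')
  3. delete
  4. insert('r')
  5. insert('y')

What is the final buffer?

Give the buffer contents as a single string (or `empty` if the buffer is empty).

Answer: cxryzxrycry

Derivation:
After op 1 (delete): buffer="cxzxc" (len 5), cursors c1@2 c2@4 c3@5, authorship .....
After op 2 (insert('p')): buffer="cxpzxpcp" (len 8), cursors c1@3 c2@6 c3@8, authorship ..1..2.3
After op 3 (delete): buffer="cxzxc" (len 5), cursors c1@2 c2@4 c3@5, authorship .....
After op 4 (insert('r')): buffer="cxrzxrcr" (len 8), cursors c1@3 c2@6 c3@8, authorship ..1..2.3
After op 5 (insert('y')): buffer="cxryzxrycry" (len 11), cursors c1@4 c2@8 c3@11, authorship ..11..22.33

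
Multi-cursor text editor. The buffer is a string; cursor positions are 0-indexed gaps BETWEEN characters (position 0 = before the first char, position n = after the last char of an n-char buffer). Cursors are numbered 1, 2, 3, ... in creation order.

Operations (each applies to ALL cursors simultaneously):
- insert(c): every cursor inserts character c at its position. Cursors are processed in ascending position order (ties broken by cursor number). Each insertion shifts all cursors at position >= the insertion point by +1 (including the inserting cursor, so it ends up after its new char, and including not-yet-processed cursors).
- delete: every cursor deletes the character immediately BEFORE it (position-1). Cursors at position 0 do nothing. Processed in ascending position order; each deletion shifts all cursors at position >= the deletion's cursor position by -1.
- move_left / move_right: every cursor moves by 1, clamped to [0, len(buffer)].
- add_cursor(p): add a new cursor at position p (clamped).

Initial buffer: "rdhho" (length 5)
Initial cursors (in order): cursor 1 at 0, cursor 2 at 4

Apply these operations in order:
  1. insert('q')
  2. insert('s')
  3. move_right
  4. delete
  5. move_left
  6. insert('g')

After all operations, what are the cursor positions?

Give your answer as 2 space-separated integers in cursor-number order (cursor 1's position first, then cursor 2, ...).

Answer: 2 8

Derivation:
After op 1 (insert('q')): buffer="qrdhhqo" (len 7), cursors c1@1 c2@6, authorship 1....2.
After op 2 (insert('s')): buffer="qsrdhhqso" (len 9), cursors c1@2 c2@8, authorship 11....22.
After op 3 (move_right): buffer="qsrdhhqso" (len 9), cursors c1@3 c2@9, authorship 11....22.
After op 4 (delete): buffer="qsdhhqs" (len 7), cursors c1@2 c2@7, authorship 11...22
After op 5 (move_left): buffer="qsdhhqs" (len 7), cursors c1@1 c2@6, authorship 11...22
After op 6 (insert('g')): buffer="qgsdhhqgs" (len 9), cursors c1@2 c2@8, authorship 111...222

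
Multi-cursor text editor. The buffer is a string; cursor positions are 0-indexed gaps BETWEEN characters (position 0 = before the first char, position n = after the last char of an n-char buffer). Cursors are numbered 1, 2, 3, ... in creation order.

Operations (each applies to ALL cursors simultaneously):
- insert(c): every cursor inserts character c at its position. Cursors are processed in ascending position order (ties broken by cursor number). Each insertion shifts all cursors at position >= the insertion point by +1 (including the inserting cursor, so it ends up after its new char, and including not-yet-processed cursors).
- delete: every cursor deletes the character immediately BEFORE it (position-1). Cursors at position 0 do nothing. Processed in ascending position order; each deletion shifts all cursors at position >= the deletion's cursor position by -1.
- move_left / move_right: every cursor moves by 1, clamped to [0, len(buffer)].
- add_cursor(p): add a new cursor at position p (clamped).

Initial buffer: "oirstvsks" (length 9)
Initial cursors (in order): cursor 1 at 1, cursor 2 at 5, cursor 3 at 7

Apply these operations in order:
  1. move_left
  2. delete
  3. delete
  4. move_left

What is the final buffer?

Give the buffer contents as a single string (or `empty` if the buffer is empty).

Answer: oisks

Derivation:
After op 1 (move_left): buffer="oirstvsks" (len 9), cursors c1@0 c2@4 c3@6, authorship .........
After op 2 (delete): buffer="oirtsks" (len 7), cursors c1@0 c2@3 c3@4, authorship .......
After op 3 (delete): buffer="oisks" (len 5), cursors c1@0 c2@2 c3@2, authorship .....
After op 4 (move_left): buffer="oisks" (len 5), cursors c1@0 c2@1 c3@1, authorship .....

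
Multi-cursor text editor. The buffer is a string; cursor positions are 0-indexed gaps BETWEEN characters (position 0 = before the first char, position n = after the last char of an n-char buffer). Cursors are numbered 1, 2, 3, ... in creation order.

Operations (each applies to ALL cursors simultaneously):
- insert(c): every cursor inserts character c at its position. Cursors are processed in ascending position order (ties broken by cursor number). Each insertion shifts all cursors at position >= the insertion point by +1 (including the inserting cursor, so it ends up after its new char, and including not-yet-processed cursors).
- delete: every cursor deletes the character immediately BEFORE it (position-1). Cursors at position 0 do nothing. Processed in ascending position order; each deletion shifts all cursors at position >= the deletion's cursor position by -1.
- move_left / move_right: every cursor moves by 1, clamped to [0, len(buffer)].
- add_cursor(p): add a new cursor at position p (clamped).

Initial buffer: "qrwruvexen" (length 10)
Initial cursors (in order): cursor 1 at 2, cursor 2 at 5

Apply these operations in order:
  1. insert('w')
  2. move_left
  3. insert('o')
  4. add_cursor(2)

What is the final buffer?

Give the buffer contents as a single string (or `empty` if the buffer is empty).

Answer: qrowwruowvexen

Derivation:
After op 1 (insert('w')): buffer="qrwwruwvexen" (len 12), cursors c1@3 c2@7, authorship ..1...2.....
After op 2 (move_left): buffer="qrwwruwvexen" (len 12), cursors c1@2 c2@6, authorship ..1...2.....
After op 3 (insert('o')): buffer="qrowwruowvexen" (len 14), cursors c1@3 c2@8, authorship ..11...22.....
After op 4 (add_cursor(2)): buffer="qrowwruowvexen" (len 14), cursors c3@2 c1@3 c2@8, authorship ..11...22.....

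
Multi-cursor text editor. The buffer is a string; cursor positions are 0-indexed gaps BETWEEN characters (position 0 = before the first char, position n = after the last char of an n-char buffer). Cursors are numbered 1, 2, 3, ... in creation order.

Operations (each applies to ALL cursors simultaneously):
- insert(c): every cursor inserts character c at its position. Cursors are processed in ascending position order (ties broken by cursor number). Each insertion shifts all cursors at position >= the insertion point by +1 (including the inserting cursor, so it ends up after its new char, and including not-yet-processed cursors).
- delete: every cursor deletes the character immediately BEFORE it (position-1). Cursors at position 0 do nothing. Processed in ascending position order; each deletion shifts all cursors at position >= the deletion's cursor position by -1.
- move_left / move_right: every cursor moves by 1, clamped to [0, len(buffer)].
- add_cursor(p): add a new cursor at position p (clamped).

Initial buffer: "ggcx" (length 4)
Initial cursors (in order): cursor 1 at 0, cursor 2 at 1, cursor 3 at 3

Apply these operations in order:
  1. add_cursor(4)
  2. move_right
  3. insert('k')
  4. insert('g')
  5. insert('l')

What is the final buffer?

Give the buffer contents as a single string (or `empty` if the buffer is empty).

After op 1 (add_cursor(4)): buffer="ggcx" (len 4), cursors c1@0 c2@1 c3@3 c4@4, authorship ....
After op 2 (move_right): buffer="ggcx" (len 4), cursors c1@1 c2@2 c3@4 c4@4, authorship ....
After op 3 (insert('k')): buffer="gkgkcxkk" (len 8), cursors c1@2 c2@4 c3@8 c4@8, authorship .1.2..34
After op 4 (insert('g')): buffer="gkggkgcxkkgg" (len 12), cursors c1@3 c2@6 c3@12 c4@12, authorship .11.22..3434
After op 5 (insert('l')): buffer="gkglgkglcxkkggll" (len 16), cursors c1@4 c2@8 c3@16 c4@16, authorship .111.222..343434

Answer: gkglgkglcxkkggll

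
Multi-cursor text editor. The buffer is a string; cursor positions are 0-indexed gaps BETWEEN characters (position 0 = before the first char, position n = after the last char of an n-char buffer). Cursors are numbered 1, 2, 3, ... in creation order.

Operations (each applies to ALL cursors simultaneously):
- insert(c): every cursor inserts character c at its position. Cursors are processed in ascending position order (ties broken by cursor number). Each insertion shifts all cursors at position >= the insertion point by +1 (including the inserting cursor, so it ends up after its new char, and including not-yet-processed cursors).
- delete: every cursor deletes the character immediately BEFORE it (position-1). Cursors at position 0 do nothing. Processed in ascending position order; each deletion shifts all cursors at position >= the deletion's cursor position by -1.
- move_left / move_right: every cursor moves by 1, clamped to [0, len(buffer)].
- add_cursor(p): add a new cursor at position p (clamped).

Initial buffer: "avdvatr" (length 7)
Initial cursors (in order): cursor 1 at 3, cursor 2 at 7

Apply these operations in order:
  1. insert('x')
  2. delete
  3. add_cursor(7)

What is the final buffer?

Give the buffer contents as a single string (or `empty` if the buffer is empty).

After op 1 (insert('x')): buffer="avdxvatrx" (len 9), cursors c1@4 c2@9, authorship ...1....2
After op 2 (delete): buffer="avdvatr" (len 7), cursors c1@3 c2@7, authorship .......
After op 3 (add_cursor(7)): buffer="avdvatr" (len 7), cursors c1@3 c2@7 c3@7, authorship .......

Answer: avdvatr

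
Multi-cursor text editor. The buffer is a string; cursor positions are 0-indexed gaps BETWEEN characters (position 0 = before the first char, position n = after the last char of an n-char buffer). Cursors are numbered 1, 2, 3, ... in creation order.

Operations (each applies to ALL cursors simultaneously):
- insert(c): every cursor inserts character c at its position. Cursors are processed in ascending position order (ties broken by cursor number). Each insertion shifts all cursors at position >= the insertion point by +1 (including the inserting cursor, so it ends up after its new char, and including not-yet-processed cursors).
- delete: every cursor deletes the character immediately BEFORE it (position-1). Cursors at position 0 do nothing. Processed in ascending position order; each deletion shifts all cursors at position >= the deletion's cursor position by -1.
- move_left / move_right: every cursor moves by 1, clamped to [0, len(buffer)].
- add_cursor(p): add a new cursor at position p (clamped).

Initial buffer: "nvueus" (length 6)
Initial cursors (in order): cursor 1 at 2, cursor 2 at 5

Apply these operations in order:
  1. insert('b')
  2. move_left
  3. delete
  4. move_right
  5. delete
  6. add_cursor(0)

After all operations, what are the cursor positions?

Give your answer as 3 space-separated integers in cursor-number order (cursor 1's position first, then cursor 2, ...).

After op 1 (insert('b')): buffer="nvbueubs" (len 8), cursors c1@3 c2@7, authorship ..1...2.
After op 2 (move_left): buffer="nvbueubs" (len 8), cursors c1@2 c2@6, authorship ..1...2.
After op 3 (delete): buffer="nbuebs" (len 6), cursors c1@1 c2@4, authorship .1..2.
After op 4 (move_right): buffer="nbuebs" (len 6), cursors c1@2 c2@5, authorship .1..2.
After op 5 (delete): buffer="nues" (len 4), cursors c1@1 c2@3, authorship ....
After op 6 (add_cursor(0)): buffer="nues" (len 4), cursors c3@0 c1@1 c2@3, authorship ....

Answer: 1 3 0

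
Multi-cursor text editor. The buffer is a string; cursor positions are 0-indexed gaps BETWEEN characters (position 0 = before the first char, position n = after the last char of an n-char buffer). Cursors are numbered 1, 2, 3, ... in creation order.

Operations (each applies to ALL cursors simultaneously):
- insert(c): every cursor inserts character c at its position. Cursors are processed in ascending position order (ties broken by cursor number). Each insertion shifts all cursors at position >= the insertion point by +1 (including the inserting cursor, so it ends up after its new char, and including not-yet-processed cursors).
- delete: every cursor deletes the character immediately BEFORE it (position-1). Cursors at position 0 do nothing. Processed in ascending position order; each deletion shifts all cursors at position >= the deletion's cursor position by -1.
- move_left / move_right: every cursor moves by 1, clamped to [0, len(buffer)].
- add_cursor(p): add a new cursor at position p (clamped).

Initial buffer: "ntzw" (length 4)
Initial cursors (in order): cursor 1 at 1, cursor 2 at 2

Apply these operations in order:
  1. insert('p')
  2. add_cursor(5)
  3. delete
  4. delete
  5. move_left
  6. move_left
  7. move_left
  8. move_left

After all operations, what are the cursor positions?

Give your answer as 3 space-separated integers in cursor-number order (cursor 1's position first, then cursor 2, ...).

After op 1 (insert('p')): buffer="nptpzw" (len 6), cursors c1@2 c2@4, authorship .1.2..
After op 2 (add_cursor(5)): buffer="nptpzw" (len 6), cursors c1@2 c2@4 c3@5, authorship .1.2..
After op 3 (delete): buffer="ntw" (len 3), cursors c1@1 c2@2 c3@2, authorship ...
After op 4 (delete): buffer="w" (len 1), cursors c1@0 c2@0 c3@0, authorship .
After op 5 (move_left): buffer="w" (len 1), cursors c1@0 c2@0 c3@0, authorship .
After op 6 (move_left): buffer="w" (len 1), cursors c1@0 c2@0 c3@0, authorship .
After op 7 (move_left): buffer="w" (len 1), cursors c1@0 c2@0 c3@0, authorship .
After op 8 (move_left): buffer="w" (len 1), cursors c1@0 c2@0 c3@0, authorship .

Answer: 0 0 0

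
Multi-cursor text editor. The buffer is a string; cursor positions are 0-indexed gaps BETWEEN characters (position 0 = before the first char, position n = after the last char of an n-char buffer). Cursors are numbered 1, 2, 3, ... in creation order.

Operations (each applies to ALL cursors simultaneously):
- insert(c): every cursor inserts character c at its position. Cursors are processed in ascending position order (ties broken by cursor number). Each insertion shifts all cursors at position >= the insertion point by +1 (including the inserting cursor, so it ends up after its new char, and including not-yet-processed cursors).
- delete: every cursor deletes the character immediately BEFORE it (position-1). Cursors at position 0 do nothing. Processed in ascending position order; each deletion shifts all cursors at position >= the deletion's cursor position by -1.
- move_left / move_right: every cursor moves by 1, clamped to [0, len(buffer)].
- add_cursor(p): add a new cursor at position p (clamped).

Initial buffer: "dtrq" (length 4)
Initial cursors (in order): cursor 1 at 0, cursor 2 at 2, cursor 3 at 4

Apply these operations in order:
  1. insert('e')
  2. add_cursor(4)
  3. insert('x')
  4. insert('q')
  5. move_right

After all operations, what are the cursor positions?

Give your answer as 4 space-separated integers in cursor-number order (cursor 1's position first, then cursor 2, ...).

After op 1 (insert('e')): buffer="edterqe" (len 7), cursors c1@1 c2@4 c3@7, authorship 1..2..3
After op 2 (add_cursor(4)): buffer="edterqe" (len 7), cursors c1@1 c2@4 c4@4 c3@7, authorship 1..2..3
After op 3 (insert('x')): buffer="exdtexxrqex" (len 11), cursors c1@2 c2@7 c4@7 c3@11, authorship 11..224..33
After op 4 (insert('q')): buffer="exqdtexxqqrqexq" (len 15), cursors c1@3 c2@10 c4@10 c3@15, authorship 111..22424..333
After op 5 (move_right): buffer="exqdtexxqqrqexq" (len 15), cursors c1@4 c2@11 c4@11 c3@15, authorship 111..22424..333

Answer: 4 11 15 11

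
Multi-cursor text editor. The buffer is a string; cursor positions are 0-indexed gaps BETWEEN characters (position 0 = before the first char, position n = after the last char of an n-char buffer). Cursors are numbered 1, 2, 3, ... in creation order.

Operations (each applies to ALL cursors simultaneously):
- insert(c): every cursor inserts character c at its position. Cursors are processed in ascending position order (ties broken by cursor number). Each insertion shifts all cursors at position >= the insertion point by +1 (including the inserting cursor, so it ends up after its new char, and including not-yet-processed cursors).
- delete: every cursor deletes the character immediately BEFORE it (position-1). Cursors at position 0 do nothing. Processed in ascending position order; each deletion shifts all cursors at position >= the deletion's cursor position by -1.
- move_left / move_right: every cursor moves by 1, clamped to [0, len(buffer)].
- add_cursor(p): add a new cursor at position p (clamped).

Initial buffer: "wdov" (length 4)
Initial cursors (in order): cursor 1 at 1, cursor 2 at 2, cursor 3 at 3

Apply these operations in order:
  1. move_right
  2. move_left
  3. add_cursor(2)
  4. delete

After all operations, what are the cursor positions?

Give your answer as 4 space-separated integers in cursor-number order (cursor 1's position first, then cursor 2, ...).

Answer: 0 0 0 0

Derivation:
After op 1 (move_right): buffer="wdov" (len 4), cursors c1@2 c2@3 c3@4, authorship ....
After op 2 (move_left): buffer="wdov" (len 4), cursors c1@1 c2@2 c3@3, authorship ....
After op 3 (add_cursor(2)): buffer="wdov" (len 4), cursors c1@1 c2@2 c4@2 c3@3, authorship ....
After op 4 (delete): buffer="v" (len 1), cursors c1@0 c2@0 c3@0 c4@0, authorship .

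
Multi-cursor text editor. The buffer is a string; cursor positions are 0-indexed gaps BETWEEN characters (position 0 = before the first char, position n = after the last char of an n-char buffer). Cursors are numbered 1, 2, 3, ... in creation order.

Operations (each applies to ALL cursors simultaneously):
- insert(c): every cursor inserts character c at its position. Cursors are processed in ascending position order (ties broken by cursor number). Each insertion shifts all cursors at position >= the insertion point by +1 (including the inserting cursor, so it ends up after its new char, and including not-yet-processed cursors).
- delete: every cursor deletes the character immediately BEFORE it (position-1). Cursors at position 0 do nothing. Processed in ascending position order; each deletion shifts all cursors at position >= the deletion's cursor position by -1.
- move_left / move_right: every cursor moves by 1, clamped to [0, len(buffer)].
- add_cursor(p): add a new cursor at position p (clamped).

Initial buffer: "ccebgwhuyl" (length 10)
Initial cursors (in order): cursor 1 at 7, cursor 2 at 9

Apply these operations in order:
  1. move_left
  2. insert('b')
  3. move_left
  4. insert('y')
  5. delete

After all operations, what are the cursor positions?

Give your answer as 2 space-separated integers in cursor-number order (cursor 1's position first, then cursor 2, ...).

After op 1 (move_left): buffer="ccebgwhuyl" (len 10), cursors c1@6 c2@8, authorship ..........
After op 2 (insert('b')): buffer="ccebgwbhubyl" (len 12), cursors c1@7 c2@10, authorship ......1..2..
After op 3 (move_left): buffer="ccebgwbhubyl" (len 12), cursors c1@6 c2@9, authorship ......1..2..
After op 4 (insert('y')): buffer="ccebgwybhuybyl" (len 14), cursors c1@7 c2@11, authorship ......11..22..
After op 5 (delete): buffer="ccebgwbhubyl" (len 12), cursors c1@6 c2@9, authorship ......1..2..

Answer: 6 9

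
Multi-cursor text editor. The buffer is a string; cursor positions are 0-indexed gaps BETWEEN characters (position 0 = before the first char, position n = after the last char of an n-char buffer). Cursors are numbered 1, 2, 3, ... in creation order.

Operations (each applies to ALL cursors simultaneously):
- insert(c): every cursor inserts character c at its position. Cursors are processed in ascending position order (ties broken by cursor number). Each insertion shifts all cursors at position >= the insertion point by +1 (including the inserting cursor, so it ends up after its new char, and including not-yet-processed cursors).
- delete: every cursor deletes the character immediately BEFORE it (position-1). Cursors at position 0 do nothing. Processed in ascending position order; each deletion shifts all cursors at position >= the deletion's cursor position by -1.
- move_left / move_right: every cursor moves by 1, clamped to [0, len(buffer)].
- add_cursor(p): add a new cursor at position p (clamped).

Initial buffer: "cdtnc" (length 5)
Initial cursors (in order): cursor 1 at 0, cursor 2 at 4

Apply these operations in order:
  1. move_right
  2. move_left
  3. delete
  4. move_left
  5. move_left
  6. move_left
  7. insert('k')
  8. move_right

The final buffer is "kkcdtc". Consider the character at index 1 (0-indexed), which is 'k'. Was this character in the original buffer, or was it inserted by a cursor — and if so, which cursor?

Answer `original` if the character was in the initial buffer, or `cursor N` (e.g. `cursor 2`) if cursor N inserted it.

After op 1 (move_right): buffer="cdtnc" (len 5), cursors c1@1 c2@5, authorship .....
After op 2 (move_left): buffer="cdtnc" (len 5), cursors c1@0 c2@4, authorship .....
After op 3 (delete): buffer="cdtc" (len 4), cursors c1@0 c2@3, authorship ....
After op 4 (move_left): buffer="cdtc" (len 4), cursors c1@0 c2@2, authorship ....
After op 5 (move_left): buffer="cdtc" (len 4), cursors c1@0 c2@1, authorship ....
After op 6 (move_left): buffer="cdtc" (len 4), cursors c1@0 c2@0, authorship ....
After op 7 (insert('k')): buffer="kkcdtc" (len 6), cursors c1@2 c2@2, authorship 12....
After op 8 (move_right): buffer="kkcdtc" (len 6), cursors c1@3 c2@3, authorship 12....
Authorship (.=original, N=cursor N): 1 2 . . . .
Index 1: author = 2

Answer: cursor 2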